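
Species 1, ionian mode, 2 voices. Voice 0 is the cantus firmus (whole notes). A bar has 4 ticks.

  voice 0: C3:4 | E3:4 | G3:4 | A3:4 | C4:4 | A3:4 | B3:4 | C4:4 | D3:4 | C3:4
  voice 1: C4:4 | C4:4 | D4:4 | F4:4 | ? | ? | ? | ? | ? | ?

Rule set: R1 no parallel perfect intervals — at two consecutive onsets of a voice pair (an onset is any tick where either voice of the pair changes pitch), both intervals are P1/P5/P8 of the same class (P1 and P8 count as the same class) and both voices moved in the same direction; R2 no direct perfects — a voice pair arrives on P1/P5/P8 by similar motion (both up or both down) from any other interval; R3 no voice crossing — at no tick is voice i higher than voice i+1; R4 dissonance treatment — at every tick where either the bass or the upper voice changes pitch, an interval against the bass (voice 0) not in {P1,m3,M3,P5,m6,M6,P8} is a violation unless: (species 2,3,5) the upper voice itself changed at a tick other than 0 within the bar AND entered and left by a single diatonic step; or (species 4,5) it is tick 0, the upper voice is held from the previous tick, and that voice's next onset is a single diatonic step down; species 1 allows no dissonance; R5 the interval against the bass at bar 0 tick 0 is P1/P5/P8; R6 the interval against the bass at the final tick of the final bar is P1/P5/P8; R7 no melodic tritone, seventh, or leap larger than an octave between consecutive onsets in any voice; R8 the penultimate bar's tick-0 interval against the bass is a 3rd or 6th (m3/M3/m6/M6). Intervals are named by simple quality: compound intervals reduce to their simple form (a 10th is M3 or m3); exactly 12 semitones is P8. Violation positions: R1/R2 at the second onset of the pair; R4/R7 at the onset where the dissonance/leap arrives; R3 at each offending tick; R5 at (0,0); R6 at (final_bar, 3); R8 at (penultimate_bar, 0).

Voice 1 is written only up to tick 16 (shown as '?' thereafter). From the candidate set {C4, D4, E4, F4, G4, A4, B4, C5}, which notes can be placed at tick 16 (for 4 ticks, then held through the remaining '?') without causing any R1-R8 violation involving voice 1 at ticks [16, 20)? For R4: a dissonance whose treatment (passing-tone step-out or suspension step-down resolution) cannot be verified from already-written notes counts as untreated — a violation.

{A4, C4, E4}

C4: legal
D4: violates R4
E4: legal
F4: violates R4
G4: violates R2
A4: legal
B4: violates R4,R7
C5: violates R2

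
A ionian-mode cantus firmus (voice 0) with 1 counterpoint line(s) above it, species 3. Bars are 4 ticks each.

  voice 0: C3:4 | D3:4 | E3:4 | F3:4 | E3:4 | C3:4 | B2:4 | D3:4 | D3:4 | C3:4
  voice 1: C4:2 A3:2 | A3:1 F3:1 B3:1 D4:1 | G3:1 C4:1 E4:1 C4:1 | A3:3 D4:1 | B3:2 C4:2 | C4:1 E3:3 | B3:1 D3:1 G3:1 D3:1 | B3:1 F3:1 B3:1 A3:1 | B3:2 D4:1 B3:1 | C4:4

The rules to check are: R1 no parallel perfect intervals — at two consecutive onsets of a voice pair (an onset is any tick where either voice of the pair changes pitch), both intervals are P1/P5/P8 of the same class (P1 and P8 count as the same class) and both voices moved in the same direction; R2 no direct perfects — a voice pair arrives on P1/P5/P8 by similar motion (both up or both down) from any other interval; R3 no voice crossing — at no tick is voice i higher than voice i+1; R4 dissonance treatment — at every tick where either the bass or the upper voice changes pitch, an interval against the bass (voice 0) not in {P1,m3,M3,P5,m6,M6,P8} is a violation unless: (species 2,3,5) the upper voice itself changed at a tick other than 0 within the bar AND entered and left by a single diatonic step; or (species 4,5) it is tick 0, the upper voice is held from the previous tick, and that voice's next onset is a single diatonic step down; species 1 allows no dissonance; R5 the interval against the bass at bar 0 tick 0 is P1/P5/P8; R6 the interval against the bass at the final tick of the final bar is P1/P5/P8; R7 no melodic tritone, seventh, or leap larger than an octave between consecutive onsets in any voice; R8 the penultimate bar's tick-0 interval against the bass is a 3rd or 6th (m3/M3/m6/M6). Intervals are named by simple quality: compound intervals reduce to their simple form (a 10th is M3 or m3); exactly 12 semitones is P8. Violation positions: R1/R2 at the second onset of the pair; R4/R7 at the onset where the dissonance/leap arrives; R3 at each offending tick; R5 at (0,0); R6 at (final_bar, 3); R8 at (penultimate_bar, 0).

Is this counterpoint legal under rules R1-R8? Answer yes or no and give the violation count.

No (4 violations)

bar 0: v0=C3 v1=C4 (P8)
bar 1: v0=D3 v1=A3 (P5)
bar 2: v0=E3 v1=G3 (m3)
bar 3: v0=F3 v1=A3 (M3)
bar 4: v0=E3 v1=B3 (P5)
bar 5: v0=C3 v1=C4 (P8)
bar 6: v0=B2 v1=B3 (P8)
bar 7: v0=D3 v1=B3 (M6)
bar 8: v0=D3 v1=B3 (M6)
bar 9: v0=C3 v1=C4 (P8)
  R7 @ bar1.2: F3->B3 leap 6st
  R2 @ bar4.0: F3/D4 M6 -> E3/B3 P5 similar
  R7 @ bar7.1: B3->F3 leap 6st
  R7 @ bar7.2: F3->B3 leap 6st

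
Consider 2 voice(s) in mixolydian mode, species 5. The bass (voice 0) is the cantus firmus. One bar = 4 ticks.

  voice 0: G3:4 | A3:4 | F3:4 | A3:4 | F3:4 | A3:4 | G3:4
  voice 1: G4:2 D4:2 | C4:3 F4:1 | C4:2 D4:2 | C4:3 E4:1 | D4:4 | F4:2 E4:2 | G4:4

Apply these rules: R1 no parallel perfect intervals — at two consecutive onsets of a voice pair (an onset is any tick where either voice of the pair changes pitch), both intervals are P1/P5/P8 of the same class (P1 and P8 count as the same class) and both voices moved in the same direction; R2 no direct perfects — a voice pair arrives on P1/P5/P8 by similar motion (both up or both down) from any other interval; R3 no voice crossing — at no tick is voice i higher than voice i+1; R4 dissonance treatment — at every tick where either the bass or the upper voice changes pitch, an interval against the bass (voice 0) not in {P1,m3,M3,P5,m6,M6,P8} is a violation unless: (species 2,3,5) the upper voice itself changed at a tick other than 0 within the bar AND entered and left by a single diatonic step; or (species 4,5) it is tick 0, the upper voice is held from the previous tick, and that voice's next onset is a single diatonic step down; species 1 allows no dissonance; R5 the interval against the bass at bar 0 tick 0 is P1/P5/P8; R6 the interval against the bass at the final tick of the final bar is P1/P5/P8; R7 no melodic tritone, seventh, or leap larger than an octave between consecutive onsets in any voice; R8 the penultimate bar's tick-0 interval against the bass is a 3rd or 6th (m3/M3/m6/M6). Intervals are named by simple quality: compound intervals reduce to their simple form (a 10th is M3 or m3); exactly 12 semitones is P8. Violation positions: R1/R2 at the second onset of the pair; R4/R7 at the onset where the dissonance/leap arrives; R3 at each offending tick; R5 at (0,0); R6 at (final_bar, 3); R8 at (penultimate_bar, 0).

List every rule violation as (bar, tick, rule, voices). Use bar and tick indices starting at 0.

(2, 0, R2, (0, 1))

bar 0: v0=G3 v1=G4 downbeat P8
bar 1: v0=A3 v1=C4 downbeat m3
bar 2: v0=F3 v1=C4 downbeat P5
bar 3: v0=A3 v1=C4 downbeat m3
bar 4: v0=F3 v1=D4 downbeat M6
bar 5: v0=A3 v1=F4 downbeat m6
bar 6: v0=G3 v1=G4 downbeat P8
  -> R2 @ bar 2 tick 0 v(0, 1): A3/F4 m6 -> F3/C4 P5 similar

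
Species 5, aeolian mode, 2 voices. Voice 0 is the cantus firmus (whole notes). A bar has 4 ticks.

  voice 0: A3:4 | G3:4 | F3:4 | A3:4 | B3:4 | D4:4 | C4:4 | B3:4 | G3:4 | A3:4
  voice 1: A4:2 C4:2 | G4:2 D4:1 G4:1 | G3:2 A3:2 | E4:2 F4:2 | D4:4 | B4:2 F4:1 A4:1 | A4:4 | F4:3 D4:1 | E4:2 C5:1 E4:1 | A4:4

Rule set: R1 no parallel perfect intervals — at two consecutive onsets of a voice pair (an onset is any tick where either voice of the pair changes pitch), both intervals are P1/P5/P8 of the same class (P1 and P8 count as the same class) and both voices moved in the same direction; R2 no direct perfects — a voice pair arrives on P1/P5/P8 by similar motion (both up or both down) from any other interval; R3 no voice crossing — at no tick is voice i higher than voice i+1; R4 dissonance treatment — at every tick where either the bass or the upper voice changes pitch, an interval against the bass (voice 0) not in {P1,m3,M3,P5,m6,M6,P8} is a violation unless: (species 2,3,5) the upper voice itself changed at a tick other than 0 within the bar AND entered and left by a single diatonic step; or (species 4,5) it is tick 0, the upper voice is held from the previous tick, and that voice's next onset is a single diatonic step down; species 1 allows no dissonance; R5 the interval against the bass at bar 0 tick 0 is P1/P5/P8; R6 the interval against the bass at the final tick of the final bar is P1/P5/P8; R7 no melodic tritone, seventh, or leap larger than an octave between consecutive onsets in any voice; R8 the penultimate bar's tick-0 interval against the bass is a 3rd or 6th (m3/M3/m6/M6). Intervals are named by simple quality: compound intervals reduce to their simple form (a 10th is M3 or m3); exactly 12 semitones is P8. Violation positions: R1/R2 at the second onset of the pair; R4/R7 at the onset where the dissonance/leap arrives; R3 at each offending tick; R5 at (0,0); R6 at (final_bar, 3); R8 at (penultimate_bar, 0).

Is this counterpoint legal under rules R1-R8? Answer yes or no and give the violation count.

No (6 violations)

bar 0: v0=A3 v1=A4 (P8)
bar 1: v0=G3 v1=G4 (P8)
bar 2: v0=F3 v1=G3 (M2)
bar 3: v0=A3 v1=E4 (P5)
bar 4: v0=B3 v1=D4 (m3)
bar 5: v0=D4 v1=B4 (M6)
bar 6: v0=C4 v1=A4 (M6)
bar 7: v0=B3 v1=F4 (TT)
bar 8: v0=G3 v1=E4 (M6)
bar 9: v0=A3 v1=A4 (P8)
  R4 @ bar2.0: F3/G3 M2 untreated
  R2 @ bar3.0: F3/A3 M3 -> A3/E4 P5 similar
  R7 @ bar5.2: B4->F4 leap 6st
  R4 @ bar7.0: B3/F4 TT untreated
  R4 @ bar8.2: G3/C5 P4 untreated
  R2 @ bar9.0: G3/E4 M6 -> A3/A4 P8 similar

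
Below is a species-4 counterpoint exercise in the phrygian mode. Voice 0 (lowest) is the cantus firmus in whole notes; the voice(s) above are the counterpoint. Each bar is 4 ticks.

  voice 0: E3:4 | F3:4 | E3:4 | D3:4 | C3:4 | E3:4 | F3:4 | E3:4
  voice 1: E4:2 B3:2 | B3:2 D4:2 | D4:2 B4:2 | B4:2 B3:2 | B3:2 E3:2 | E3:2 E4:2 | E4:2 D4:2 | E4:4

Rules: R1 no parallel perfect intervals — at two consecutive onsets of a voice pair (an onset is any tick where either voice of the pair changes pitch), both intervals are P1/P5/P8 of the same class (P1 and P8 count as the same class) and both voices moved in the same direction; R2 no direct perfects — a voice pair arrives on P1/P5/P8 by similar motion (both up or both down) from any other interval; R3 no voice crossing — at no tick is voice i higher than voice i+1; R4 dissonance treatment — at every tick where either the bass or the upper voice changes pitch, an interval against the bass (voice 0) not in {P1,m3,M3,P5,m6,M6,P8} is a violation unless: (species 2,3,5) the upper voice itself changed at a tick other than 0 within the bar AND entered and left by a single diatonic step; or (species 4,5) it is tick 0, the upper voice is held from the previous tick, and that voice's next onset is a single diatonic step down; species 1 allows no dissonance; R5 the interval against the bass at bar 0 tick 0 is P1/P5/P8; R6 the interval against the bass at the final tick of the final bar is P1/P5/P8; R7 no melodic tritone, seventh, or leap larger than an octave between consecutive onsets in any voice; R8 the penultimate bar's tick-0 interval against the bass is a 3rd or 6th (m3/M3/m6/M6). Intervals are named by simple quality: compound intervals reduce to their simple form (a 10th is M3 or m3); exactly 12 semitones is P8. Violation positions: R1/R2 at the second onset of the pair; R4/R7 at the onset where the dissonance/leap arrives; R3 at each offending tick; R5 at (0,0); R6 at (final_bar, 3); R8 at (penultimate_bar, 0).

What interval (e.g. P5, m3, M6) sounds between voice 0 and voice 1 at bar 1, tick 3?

M6

voice 0=F3 voice 1=D4 -> M6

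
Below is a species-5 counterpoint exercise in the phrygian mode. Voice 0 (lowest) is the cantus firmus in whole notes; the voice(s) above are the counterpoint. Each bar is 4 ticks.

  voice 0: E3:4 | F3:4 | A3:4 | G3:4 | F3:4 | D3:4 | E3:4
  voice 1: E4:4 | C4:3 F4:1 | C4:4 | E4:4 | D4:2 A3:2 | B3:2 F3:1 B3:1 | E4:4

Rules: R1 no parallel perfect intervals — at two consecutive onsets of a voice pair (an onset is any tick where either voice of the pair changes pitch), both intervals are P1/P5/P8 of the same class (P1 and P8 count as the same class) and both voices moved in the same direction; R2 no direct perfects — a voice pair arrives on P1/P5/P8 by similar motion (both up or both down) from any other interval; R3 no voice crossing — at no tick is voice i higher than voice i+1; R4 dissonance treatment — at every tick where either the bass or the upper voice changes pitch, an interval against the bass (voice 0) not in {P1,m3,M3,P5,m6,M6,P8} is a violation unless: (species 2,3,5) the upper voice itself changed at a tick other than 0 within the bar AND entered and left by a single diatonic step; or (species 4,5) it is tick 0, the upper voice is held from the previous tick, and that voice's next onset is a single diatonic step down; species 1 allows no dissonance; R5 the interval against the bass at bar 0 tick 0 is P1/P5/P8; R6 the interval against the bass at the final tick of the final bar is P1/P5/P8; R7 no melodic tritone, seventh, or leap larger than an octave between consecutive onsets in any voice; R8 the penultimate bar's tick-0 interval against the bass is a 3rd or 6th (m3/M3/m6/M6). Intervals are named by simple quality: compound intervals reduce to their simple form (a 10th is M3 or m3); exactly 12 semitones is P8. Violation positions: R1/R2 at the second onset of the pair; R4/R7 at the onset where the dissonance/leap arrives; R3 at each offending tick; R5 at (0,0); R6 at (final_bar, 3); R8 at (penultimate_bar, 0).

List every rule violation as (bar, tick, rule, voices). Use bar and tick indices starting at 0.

bar 0: v0=E3 v1=E4 downbeat P8
bar 1: v0=F3 v1=C4 downbeat P5
bar 2: v0=A3 v1=C4 downbeat m3
bar 3: v0=G3 v1=E4 downbeat M6
bar 4: v0=F3 v1=D4 downbeat M6
bar 5: v0=D3 v1=B3 downbeat M6
bar 6: v0=E3 v1=E4 downbeat P8
  -> R7 @ bar 5 tick 2 v(1,): B3->F3 leap 6st
  -> R7 @ bar 5 tick 3 v(1,): F3->B3 leap 6st
  -> R2 @ bar 6 tick 0 v(0, 1): D3/B3 M6 -> E3/E4 P8 similar

(5, 2, R7, (1,))
(5, 3, R7, (1,))
(6, 0, R2, (0, 1))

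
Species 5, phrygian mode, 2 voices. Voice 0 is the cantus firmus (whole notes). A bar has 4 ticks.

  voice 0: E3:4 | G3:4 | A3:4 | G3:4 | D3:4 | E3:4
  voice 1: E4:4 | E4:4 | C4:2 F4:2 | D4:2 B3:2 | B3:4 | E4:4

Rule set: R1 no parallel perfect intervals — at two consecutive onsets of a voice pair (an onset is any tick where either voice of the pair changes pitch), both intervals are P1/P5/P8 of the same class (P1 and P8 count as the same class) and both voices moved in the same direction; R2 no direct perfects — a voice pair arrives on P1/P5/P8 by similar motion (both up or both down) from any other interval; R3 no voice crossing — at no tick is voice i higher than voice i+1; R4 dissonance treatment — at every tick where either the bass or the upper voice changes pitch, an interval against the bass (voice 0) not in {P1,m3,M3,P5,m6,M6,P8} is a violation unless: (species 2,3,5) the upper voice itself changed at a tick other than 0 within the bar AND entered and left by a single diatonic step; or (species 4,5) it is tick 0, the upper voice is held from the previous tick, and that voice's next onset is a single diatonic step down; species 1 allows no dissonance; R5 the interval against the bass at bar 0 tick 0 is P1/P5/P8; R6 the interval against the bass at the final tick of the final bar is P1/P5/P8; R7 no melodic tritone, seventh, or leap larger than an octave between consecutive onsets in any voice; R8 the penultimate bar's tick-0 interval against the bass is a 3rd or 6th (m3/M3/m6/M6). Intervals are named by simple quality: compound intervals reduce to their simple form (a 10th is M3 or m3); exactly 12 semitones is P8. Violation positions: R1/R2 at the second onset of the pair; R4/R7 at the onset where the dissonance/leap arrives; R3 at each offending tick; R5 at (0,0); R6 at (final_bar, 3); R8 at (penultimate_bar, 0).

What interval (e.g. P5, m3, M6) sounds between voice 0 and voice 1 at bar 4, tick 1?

voice 0=D3 voice 1=B3 -> M6

M6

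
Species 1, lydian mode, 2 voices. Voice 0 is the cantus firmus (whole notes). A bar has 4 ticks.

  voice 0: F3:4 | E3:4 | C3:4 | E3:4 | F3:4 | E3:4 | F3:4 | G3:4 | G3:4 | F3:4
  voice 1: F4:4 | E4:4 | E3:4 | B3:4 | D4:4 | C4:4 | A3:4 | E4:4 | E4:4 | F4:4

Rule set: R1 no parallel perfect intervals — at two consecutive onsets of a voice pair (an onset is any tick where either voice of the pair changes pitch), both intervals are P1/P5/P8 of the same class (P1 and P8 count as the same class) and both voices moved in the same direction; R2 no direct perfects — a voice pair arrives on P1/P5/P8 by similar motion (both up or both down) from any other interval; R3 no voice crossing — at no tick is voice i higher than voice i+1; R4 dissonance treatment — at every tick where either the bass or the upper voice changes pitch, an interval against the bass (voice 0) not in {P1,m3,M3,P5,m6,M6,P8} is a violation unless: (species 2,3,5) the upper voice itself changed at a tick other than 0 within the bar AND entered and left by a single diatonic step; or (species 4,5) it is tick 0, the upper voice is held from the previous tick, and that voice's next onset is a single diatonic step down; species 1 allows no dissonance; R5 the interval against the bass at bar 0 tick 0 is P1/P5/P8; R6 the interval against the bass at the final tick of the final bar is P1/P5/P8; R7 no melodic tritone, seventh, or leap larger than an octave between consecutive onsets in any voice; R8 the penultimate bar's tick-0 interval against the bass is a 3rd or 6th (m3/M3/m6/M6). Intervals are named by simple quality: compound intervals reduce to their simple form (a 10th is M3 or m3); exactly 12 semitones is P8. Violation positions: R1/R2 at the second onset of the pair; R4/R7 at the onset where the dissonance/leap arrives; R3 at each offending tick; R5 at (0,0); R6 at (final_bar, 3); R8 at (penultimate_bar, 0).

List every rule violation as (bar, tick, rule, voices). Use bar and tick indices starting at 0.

bar 0: v0=F3 v1=F4 downbeat P8
bar 1: v0=E3 v1=E4 downbeat P8
bar 2: v0=C3 v1=E3 downbeat M3
bar 3: v0=E3 v1=B3 downbeat P5
bar 4: v0=F3 v1=D4 downbeat M6
bar 5: v0=E3 v1=C4 downbeat m6
bar 6: v0=F3 v1=A3 downbeat M3
bar 7: v0=G3 v1=E4 downbeat M6
bar 8: v0=G3 v1=E4 downbeat M6
bar 9: v0=F3 v1=F4 downbeat P8
  -> R1 @ bar 1 tick 0 v(0, 1): F3/F4 P8 -> E3/E4 P8 similar
  -> R2 @ bar 3 tick 0 v(0, 1): C3/E3 M3 -> E3/B3 P5 similar

(1, 0, R1, (0, 1))
(3, 0, R2, (0, 1))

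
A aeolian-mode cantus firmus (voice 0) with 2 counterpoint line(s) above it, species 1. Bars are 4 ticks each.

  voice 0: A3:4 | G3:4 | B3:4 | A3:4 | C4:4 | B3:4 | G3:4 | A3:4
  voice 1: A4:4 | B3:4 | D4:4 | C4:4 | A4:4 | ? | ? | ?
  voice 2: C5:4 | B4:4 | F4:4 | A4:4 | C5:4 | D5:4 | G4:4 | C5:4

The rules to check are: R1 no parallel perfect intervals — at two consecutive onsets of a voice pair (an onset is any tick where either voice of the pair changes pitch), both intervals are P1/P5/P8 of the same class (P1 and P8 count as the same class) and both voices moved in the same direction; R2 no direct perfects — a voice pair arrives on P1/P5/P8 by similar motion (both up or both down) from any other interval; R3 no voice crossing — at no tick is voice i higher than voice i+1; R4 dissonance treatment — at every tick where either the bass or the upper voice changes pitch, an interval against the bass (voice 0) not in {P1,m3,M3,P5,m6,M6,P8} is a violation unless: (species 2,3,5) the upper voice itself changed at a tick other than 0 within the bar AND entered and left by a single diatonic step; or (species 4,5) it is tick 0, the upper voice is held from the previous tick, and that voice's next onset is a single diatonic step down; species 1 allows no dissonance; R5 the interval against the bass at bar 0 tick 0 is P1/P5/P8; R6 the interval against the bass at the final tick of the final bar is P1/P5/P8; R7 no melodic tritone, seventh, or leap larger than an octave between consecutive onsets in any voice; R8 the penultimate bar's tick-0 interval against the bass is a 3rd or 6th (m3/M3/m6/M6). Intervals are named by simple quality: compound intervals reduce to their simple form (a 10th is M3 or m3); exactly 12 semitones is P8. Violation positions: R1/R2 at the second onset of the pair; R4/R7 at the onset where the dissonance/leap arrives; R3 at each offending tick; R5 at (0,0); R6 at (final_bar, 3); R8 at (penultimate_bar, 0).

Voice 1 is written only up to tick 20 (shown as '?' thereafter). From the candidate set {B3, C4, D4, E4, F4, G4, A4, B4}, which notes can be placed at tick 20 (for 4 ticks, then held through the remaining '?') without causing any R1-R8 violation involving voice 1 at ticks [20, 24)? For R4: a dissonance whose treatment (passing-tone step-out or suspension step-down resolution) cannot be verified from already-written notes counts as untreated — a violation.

{B4, D4, G4}

B3: violates R2,R7
C4: violates R4
D4: legal
E4: violates R4
F4: violates R4
G4: legal
A4: violates R4
B4: legal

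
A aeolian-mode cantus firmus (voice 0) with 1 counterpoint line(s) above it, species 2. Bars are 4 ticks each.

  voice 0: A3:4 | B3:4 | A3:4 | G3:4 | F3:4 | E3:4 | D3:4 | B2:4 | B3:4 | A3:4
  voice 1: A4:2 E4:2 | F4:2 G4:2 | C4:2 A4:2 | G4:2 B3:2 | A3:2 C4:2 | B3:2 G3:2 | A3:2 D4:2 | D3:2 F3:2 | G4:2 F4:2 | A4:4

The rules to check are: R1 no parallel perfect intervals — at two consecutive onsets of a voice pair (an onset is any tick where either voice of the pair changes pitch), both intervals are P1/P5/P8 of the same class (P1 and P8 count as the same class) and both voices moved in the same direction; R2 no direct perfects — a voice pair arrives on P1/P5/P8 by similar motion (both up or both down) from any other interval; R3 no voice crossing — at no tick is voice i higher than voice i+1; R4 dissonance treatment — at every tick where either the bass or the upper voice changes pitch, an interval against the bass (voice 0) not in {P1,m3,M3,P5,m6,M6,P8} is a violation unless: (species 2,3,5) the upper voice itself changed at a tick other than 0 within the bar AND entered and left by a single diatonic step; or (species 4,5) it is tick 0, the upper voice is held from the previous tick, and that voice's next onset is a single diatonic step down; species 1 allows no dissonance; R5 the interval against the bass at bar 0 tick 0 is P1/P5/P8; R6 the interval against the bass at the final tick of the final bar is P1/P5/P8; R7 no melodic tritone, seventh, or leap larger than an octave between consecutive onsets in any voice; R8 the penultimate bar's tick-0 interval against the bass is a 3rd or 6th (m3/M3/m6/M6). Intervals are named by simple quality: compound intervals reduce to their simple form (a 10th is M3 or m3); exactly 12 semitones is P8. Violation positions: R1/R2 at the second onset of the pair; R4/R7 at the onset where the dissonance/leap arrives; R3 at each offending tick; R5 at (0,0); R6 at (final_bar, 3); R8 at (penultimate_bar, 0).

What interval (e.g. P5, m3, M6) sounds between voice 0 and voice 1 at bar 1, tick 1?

TT

voice 0=B3 voice 1=F4 -> TT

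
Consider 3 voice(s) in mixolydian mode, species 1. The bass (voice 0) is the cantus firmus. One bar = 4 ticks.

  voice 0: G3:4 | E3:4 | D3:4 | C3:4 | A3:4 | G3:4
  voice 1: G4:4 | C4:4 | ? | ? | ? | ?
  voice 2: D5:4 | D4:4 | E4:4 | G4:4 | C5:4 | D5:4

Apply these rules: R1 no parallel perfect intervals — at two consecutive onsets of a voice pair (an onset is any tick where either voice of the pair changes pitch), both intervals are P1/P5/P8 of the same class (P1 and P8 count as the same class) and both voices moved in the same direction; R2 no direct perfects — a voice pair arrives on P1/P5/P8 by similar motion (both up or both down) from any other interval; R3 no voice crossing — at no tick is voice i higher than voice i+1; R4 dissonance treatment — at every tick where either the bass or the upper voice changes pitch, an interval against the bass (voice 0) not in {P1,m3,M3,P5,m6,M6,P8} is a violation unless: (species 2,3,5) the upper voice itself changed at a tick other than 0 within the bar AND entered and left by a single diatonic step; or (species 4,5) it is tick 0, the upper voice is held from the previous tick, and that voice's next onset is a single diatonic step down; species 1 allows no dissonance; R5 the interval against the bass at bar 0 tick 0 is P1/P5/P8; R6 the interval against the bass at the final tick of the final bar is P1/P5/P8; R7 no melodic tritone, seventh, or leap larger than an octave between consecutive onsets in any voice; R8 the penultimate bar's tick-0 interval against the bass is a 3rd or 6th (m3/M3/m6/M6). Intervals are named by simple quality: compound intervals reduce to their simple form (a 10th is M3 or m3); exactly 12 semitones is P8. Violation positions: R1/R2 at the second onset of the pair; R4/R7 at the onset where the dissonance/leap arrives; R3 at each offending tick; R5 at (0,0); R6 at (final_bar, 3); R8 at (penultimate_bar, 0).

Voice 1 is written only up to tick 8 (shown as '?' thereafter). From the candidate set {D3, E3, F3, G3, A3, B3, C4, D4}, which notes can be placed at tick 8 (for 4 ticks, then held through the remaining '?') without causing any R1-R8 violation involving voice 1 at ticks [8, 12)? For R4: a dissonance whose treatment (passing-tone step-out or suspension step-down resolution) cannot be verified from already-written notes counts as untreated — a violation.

D3: violates R2,R7
E3: violates R4
F3: legal
G3: violates R4
A3: violates R2
B3: legal
C4: violates R4
D4: legal

{B3, D4, F3}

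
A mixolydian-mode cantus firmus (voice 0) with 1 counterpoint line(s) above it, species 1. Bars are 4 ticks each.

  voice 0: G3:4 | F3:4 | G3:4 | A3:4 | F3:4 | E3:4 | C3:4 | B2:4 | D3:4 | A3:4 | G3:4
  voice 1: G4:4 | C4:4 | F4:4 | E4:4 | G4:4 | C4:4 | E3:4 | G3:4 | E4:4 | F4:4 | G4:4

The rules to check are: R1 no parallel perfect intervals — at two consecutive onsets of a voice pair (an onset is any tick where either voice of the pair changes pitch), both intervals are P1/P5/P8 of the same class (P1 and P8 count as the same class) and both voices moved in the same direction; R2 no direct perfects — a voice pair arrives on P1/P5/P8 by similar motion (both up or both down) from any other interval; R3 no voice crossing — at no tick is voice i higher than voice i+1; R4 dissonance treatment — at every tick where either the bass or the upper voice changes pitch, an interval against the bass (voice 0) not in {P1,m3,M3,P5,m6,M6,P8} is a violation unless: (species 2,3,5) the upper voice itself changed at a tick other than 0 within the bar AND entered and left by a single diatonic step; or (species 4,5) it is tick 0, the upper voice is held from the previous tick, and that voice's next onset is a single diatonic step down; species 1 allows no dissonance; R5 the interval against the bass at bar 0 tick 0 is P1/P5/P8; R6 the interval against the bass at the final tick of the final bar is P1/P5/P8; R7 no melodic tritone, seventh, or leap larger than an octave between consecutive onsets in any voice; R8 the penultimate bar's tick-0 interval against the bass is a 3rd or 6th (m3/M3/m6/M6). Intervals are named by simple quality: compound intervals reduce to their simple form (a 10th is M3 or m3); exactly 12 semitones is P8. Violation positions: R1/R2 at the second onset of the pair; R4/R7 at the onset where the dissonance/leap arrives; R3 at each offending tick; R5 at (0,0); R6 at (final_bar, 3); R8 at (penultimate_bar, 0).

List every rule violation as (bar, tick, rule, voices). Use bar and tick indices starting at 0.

bar 0: v0=G3 v1=G4 downbeat P8
bar 1: v0=F3 v1=C4 downbeat P5
bar 2: v0=G3 v1=F4 downbeat m7
bar 3: v0=A3 v1=E4 downbeat P5
bar 4: v0=F3 v1=G4 downbeat M2
bar 5: v0=E3 v1=C4 downbeat m6
bar 6: v0=C3 v1=E3 downbeat M3
bar 7: v0=B2 v1=G3 downbeat m6
bar 8: v0=D3 v1=E4 downbeat M2
bar 9: v0=A3 v1=F4 downbeat m6
bar 10: v0=G3 v1=G4 downbeat P8
  -> R2 @ bar 1 tick 0 v(0, 1): G3/G4 P8 -> F3/C4 P5 similar
  -> R4 @ bar 2 tick 0 v(0, 1): G3/F4 m7 untreated
  -> R4 @ bar 4 tick 0 v(0, 1): F3/G4 M2 untreated
  -> R4 @ bar 8 tick 0 v(0, 1): D3/E4 M2 untreated

(1, 0, R2, (0, 1))
(2, 0, R4, (0, 1))
(4, 0, R4, (0, 1))
(8, 0, R4, (0, 1))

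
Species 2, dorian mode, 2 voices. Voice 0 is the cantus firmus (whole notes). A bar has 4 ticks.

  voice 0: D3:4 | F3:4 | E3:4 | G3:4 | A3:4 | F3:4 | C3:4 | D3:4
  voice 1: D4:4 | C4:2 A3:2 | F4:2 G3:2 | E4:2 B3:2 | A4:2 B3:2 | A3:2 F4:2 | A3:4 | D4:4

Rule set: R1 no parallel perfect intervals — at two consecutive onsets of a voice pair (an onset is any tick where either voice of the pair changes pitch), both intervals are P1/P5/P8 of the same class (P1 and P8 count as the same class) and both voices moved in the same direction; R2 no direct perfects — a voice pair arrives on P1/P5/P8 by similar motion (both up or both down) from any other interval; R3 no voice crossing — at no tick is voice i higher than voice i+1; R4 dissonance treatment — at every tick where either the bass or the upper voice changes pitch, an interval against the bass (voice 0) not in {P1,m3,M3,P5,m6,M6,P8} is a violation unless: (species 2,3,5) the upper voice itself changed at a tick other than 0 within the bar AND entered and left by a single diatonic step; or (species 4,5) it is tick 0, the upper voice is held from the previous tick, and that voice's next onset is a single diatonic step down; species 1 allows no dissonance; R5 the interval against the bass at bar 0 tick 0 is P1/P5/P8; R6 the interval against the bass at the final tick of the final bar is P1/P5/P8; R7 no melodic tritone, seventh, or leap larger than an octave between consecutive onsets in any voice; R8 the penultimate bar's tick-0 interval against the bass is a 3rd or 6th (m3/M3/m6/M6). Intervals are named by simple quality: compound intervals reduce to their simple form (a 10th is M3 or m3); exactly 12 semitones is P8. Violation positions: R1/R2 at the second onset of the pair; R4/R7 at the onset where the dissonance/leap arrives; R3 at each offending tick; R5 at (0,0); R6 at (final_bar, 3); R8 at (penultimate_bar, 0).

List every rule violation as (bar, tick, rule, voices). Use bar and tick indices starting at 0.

(2, 0, R4, (0, 1))
(2, 2, R7, (1,))
(4, 0, R2, (0, 1))
(4, 0, R7, (1,))
(4, 2, R4, (0, 1))
(4, 2, R7, (1,))
(7, 0, R2, (0, 1))

bar 0: v0=D3 v1=D4 downbeat P8
bar 1: v0=F3 v1=C4 downbeat P5
bar 2: v0=E3 v1=F4 downbeat m2
bar 3: v0=G3 v1=E4 downbeat M6
bar 4: v0=A3 v1=A4 downbeat P8
bar 5: v0=F3 v1=A3 downbeat M3
bar 6: v0=C3 v1=A3 downbeat M6
bar 7: v0=D3 v1=D4 downbeat P8
  -> R4 @ bar 2 tick 0 v(0, 1): E3/F4 m2 untreated
  -> R7 @ bar 2 tick 2 v(1,): F4->G3 leap 10st
  -> R2 @ bar 4 tick 0 v(0, 1): G3/B3 M3 -> A3/A4 P8 similar
  -> R7 @ bar 4 tick 0 v(1,): B3->A4 leap 10st
  -> R4 @ bar 4 tick 2 v(0, 1): A3/B3 M2 untreated
  -> R7 @ bar 4 tick 2 v(1,): A4->B3 leap 10st
  -> R2 @ bar 7 tick 0 v(0, 1): C3/A3 M6 -> D3/D4 P8 similar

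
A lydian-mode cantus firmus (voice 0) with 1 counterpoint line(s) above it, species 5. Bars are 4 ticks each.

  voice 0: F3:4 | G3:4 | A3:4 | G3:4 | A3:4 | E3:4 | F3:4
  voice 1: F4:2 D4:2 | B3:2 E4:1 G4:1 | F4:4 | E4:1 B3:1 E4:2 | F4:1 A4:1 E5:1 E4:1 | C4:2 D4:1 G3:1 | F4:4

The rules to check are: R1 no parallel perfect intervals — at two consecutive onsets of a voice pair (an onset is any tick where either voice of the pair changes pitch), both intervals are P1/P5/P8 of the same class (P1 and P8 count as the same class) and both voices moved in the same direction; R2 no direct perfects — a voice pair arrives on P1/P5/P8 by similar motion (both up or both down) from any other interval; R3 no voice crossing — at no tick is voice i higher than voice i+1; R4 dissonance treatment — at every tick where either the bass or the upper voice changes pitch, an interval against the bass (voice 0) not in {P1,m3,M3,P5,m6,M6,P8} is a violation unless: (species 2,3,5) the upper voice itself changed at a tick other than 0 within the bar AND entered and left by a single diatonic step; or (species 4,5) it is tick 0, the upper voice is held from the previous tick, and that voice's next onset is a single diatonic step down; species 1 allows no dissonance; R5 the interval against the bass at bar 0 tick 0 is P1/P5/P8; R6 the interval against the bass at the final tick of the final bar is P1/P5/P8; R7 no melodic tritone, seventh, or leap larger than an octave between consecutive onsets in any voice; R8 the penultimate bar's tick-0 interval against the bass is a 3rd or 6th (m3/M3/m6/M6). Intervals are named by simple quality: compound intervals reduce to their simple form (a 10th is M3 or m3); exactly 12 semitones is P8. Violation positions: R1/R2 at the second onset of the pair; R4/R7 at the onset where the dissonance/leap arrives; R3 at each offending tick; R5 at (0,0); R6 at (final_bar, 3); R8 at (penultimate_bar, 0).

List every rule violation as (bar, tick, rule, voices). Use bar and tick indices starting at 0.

bar 0: v0=F3 v1=F4 downbeat P8
bar 1: v0=G3 v1=B3 downbeat M3
bar 2: v0=A3 v1=F4 downbeat m6
bar 3: v0=G3 v1=E4 downbeat M6
bar 4: v0=A3 v1=F4 downbeat m6
bar 5: v0=E3 v1=C4 downbeat m6
bar 6: v0=F3 v1=F4 downbeat P8
  -> R4 @ bar 5 tick 2 v(0, 1): E3/D4 m7 untreated
  -> R2 @ bar 6 tick 0 v(0, 1): E3/G3 m3 -> F3/F4 P8 similar
  -> R7 @ bar 6 tick 0 v(1,): G3->F4 leap 10st

(5, 2, R4, (0, 1))
(6, 0, R2, (0, 1))
(6, 0, R7, (1,))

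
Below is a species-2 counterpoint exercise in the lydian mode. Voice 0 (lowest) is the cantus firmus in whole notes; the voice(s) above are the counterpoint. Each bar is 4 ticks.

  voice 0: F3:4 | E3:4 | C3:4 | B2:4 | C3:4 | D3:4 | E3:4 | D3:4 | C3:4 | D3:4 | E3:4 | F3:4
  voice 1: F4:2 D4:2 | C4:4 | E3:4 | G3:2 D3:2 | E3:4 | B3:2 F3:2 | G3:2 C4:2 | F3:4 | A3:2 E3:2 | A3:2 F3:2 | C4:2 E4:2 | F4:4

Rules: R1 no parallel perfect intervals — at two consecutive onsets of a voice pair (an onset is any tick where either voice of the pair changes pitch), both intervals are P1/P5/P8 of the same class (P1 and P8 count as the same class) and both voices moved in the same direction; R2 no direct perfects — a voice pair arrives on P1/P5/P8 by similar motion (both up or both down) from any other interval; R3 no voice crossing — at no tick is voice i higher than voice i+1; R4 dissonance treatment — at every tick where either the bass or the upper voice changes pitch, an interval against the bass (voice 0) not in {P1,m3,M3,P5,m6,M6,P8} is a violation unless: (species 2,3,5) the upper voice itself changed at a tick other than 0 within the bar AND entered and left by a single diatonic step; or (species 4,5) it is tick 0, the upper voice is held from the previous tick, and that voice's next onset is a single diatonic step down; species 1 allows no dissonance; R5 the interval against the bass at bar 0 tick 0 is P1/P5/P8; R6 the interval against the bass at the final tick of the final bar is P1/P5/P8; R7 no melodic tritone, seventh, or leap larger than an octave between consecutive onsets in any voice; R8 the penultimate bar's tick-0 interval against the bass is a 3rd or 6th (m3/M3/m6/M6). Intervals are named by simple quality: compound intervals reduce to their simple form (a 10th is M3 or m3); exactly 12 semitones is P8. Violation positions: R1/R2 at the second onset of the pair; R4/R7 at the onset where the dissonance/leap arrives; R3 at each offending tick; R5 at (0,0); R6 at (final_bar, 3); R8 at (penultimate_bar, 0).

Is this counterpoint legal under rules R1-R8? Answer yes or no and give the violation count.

No (3 violations)

bar 0: v0=F3 v1=F4 (P8)
bar 1: v0=E3 v1=C4 (m6)
bar 2: v0=C3 v1=E3 (M3)
bar 3: v0=B2 v1=G3 (m6)
bar 4: v0=C3 v1=E3 (M3)
bar 5: v0=D3 v1=B3 (M6)
bar 6: v0=E3 v1=G3 (m3)
bar 7: v0=D3 v1=F3 (m3)
bar 8: v0=C3 v1=A3 (M6)
bar 9: v0=D3 v1=A3 (P5)
bar 10: v0=E3 v1=C4 (m6)
bar 11: v0=F3 v1=F4 (P8)
  R7 @ bar5.2: B3->F3 leap 6st
  R2 @ bar9.0: C3/E3 M3 -> D3/A3 P5 similar
  R1 @ bar11.0: E3/E4 P8 -> F3/F4 P8 similar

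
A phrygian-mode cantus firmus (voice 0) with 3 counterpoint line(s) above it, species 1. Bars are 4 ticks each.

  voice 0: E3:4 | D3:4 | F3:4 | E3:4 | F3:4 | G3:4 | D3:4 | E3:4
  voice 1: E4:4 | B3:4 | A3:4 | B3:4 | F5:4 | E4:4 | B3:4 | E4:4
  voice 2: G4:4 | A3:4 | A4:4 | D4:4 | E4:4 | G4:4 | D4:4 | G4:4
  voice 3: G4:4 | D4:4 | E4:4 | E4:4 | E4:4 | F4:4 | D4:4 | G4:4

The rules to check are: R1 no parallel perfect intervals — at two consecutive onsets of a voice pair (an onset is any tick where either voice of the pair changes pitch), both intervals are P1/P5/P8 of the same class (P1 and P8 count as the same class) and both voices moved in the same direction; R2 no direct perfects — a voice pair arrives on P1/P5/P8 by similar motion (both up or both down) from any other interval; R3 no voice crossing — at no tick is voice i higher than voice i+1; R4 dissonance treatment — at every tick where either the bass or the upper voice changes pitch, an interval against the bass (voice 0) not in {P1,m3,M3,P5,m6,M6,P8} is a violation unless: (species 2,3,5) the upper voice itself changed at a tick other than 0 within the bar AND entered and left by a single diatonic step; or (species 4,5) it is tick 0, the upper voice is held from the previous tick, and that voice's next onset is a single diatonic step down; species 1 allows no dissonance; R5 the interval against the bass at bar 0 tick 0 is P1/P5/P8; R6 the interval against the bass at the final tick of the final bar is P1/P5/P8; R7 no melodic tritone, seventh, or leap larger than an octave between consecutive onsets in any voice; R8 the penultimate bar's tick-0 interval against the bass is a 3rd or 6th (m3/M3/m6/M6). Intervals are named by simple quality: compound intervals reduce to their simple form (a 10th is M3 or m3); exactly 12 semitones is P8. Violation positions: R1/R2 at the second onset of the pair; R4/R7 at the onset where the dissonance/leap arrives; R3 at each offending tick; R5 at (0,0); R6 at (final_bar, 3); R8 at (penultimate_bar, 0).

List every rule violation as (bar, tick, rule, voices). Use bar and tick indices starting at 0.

(0, 0, R5, (0, 2))
(0, 0, R5, (0, 3))
(1, 0, R2, (0, 2))
(1, 0, R2, (0, 3))
(1, 0, R3, (1, 2))
(1, 0, R7, (2,))
(1, 1, R3, (1, 2))
(1, 2, R3, (1, 2))
(1, 3, R3, (1, 2))
(2, 0, R3, (2, 3))
(2, 0, R4, (0, 3))
(2, 1, R3, (2, 3))
(2, 2, R3, (2, 3))
(2, 3, R3, (2, 3))
(3, 0, R4, (0, 2))
(4, 0, R2, (0, 1))
(4, 0, R3, (1, 2))
(4, 0, R4, (0, 2))
(4, 0, R4, (0, 3))
(4, 0, R7, (1,))
(4, 1, R3, (1, 2))
(4, 2, R3, (1, 2))
(4, 3, R3, (1, 2))
(5, 0, R2, (0, 2))
(5, 0, R3, (2, 3))
(5, 0, R4, (0, 3))
(5, 0, R7, (1,))
(5, 1, R3, (2, 3))
(5, 2, R3, (2, 3))
(5, 3, R3, (2, 3))
(6, 0, R1, (0, 2))
(6, 0, R2, (0, 3))
(6, 0, R2, (2, 3))
(6, 0, R8, (0, 2))
(6, 0, R8, (0, 3))
(7, 0, R1, (2, 3))
(7, 0, R2, (0, 1))
(7, 3, R6, (0, 2))
(7, 3, R6, (0, 3))

bar 0: v0=E3 v1=E4 v2=G4 v3=G4 downbeat m3
bar 1: v0=D3 v1=B3 v2=A3 v3=D4 downbeat P8
bar 2: v0=F3 v1=A3 v2=A4 v3=E4 downbeat M7
bar 3: v0=E3 v1=B3 v2=D4 v3=E4 downbeat P8
bar 4: v0=F3 v1=F5 v2=E4 v3=E4 downbeat M7
bar 5: v0=G3 v1=E4 v2=G4 v3=F4 downbeat m7
bar 6: v0=D3 v1=B3 v2=D4 v3=D4 downbeat P8
bar 7: v0=E3 v1=E4 v2=G4 v3=G4 downbeat m3
  -> R5 @ bar 0 tick 0 v(0, 2): opens on m3
  -> R5 @ bar 0 tick 0 v(0, 3): opens on m3
  -> R2 @ bar 1 tick 0 v(0, 2): E3/G4 m3 -> D3/A3 P5 similar
  -> R2 @ bar 1 tick 0 v(0, 3): E3/G4 m3 -> D3/D4 P8 similar
  -> R3 @ bar 1 tick 0 v(1, 2): B3 above A3
  -> R7 @ bar 1 tick 0 v(2,): G4->A3 leap 10st
  -> R3 @ bar 1 tick 1 v(1, 2): B3 above A3
  -> R3 @ bar 1 tick 2 v(1, 2): B3 above A3
  -> R3 @ bar 1 tick 3 v(1, 2): B3 above A3
  -> R3 @ bar 2 tick 0 v(2, 3): A4 above E4
  -> R4 @ bar 2 tick 0 v(0, 3): F3/E4 M7 untreated
  -> R3 @ bar 2 tick 1 v(2, 3): A4 above E4
  -> R3 @ bar 2 tick 2 v(2, 3): A4 above E4
  -> R3 @ bar 2 tick 3 v(2, 3): A4 above E4
  -> R4 @ bar 3 tick 0 v(0, 2): E3/D4 m7 untreated
  -> R2 @ bar 4 tick 0 v(0, 1): E3/B3 P5 -> F3/F5 P1 similar
  -> R3 @ bar 4 tick 0 v(1, 2): F5 above E4
  -> R4 @ bar 4 tick 0 v(0, 2): F3/E4 M7 untreated
  -> R4 @ bar 4 tick 0 v(0, 3): F3/E4 M7 untreated
  -> R7 @ bar 4 tick 0 v(1,): B3->F5 leap 18st
  -> R3 @ bar 4 tick 1 v(1, 2): F5 above E4
  -> R3 @ bar 4 tick 2 v(1, 2): F5 above E4
  -> R3 @ bar 4 tick 3 v(1, 2): F5 above E4
  -> R2 @ bar 5 tick 0 v(0, 2): F3/E4 M7 -> G3/G4 P8 similar
  -> R3 @ bar 5 tick 0 v(2, 3): G4 above F4
  -> R4 @ bar 5 tick 0 v(0, 3): G3/F4 m7 untreated
  -> R7 @ bar 5 tick 0 v(1,): F5->E4 leap 13st
  -> R3 @ bar 5 tick 1 v(2, 3): G4 above F4
  -> R3 @ bar 5 tick 2 v(2, 3): G4 above F4
  -> R3 @ bar 5 tick 3 v(2, 3): G4 above F4
  -> R1 @ bar 6 tick 0 v(0, 2): G3/G4 P8 -> D3/D4 P8 similar
  -> R2 @ bar 6 tick 0 v(0, 3): G3/F4 m7 -> D3/D4 P8 similar
  -> R2 @ bar 6 tick 0 v(2, 3): G4/F4 M2 -> D4/D4 P1 similar
  -> R8 @ bar 6 tick 0 v(0, 2): penult P8 not 3rd/6th
  -> R8 @ bar 6 tick 0 v(0, 3): penult P8 not 3rd/6th
  -> R1 @ bar 7 tick 0 v(2, 3): D4/D4 P1 -> G4/G4 P1 similar
  -> R2 @ bar 7 tick 0 v(0, 1): D3/B3 M6 -> E3/E4 P8 similar
  -> R6 @ bar 7 tick 3 v(0, 2): closes on m3
  -> R6 @ bar 7 tick 3 v(0, 3): closes on m3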